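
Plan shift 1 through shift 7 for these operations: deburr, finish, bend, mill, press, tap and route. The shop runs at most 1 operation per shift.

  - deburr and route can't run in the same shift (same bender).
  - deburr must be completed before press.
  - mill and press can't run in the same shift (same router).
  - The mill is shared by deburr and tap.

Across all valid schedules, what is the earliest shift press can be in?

Precedence pushes press to at least shift 2.
press at shift 2 is achievable: route -> shift 7; deburr -> shift 1; finish -> shift 3; tap -> shift 6; mill -> shift 5; press -> shift 2; bend -> shift 4.

shift 2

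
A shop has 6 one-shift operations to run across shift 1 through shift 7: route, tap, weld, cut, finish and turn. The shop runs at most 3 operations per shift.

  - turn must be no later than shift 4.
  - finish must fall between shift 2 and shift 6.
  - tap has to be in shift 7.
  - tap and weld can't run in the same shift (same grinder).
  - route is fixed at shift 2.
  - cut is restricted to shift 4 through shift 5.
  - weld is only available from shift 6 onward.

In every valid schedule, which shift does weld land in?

shift 6

weld's window is shift 6–shift 7.
tap is fixed at shift 7, and weld can't share a shift with tap.
So weld must be shift 6.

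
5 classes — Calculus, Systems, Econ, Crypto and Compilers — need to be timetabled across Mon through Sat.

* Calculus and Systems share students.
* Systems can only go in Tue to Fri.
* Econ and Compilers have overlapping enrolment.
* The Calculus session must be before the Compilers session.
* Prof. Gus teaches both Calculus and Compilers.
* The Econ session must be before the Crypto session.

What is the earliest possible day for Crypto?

Precedence pushes Crypto to at least Tue.
Crypto at Tue is achievable: Econ=Mon, Calculus=Mon, Systems=Tue, Compilers=Tue, Crypto=Tue.

Tue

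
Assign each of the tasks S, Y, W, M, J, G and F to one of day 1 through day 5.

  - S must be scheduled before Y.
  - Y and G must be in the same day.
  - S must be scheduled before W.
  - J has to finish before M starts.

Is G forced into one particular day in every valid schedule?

G can be day 2 (e.g. J=day 1; S=day 1; W=day 2; G=day 2; M=day 2; F=day 1; Y=day 2) or day 3 (e.g. G=day 3; F=day 1; J=day 1; W=day 2; Y=day 3; M=day 2; S=day 1).

No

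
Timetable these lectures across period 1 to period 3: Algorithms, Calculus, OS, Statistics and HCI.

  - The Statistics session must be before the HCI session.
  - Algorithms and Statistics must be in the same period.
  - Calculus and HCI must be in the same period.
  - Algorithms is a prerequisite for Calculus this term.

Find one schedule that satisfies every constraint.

HCI=period 2, Algorithms=period 1, Statistics=period 1, OS=period 1, Calculus=period 2

Checking: Algorithms(period 1) before Calculus(period 2); Statistics(period 1) before HCI(period 2); Algorithms = Statistics = period 1; Calculus = HCI = period 2.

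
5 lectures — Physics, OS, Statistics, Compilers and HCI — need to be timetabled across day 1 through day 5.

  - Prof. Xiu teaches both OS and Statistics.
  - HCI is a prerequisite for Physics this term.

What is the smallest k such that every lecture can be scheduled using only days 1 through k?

2 days

The precedence chain requires at least 2 distinct days.
2 works (last occupied day: day 2): for example Compilers in day 1; Statistics in day 2; OS in day 1; HCI in day 1; Physics in day 2.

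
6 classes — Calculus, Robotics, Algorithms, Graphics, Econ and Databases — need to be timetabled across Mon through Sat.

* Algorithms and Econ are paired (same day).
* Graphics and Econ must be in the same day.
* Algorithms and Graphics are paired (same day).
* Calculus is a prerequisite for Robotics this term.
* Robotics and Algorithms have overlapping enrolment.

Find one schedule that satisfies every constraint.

Calculus=Mon, Databases=Mon, Robotics=Tue, Econ=Mon, Algorithms=Mon, Graphics=Mon

Checking: Calculus(Mon) before Robotics(Tue); Robotics(Tue) != Algorithms(Mon); Algorithms = Graphics = Mon; Graphics = Econ = Mon; Algorithms = Econ = Mon.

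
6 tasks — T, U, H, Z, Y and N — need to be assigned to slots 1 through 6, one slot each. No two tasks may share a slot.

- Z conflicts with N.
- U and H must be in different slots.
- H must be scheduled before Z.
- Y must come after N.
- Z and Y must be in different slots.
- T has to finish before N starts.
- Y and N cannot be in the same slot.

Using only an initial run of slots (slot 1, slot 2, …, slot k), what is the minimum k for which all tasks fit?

The precedence chain requires at least 3 distinct slots.
With at most 1 per slot and 6 tasks, at least 6 slots are needed.
6 works (last occupied slot: 6): for example T in 1; H in 3; Y in 5; Z in 4; U in 6; N in 2.

6 slots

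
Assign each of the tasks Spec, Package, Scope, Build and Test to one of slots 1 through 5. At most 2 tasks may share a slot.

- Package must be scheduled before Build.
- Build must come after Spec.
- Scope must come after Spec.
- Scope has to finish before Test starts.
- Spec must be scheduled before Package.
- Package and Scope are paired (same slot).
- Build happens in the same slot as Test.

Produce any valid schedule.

Spec -> 1, Test -> 3, Scope -> 2, Build -> 3, Package -> 2

Checking: Spec(1) before Scope(2); Spec(1) before Package(2); Spec(1) before Build(3); Scope(2) before Test(3); Package(2) before Build(3); Package = Scope = 2; Build = Test = 3; max 2 per slot (cap 2).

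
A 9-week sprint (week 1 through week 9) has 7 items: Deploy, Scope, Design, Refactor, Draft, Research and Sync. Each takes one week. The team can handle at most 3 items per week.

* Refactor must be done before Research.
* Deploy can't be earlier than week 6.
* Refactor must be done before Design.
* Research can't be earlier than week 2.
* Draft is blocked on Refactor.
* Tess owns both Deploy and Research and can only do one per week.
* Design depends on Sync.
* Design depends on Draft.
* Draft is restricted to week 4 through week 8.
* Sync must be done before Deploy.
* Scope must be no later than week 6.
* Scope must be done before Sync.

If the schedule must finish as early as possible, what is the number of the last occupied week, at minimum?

6

The precedence chain requires at least 3 distinct weeks.
With at most 3 per week and 7 work items, at least 3 weeks are needed.
Deploy can't be placed before week 6, so the schedule must run through at least week 6.
6 works (last occupied week: week 6): for example Draft in week 4, Research in week 2, Design in week 5, Deploy in week 6, Refactor in week 1, Scope in week 1, Sync in week 2.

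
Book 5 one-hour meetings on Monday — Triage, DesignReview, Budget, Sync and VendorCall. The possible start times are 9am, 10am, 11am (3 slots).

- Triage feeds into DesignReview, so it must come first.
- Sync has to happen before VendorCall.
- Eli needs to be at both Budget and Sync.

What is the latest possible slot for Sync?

10am

Downstream work caps Sync at 10am.
Sync at 10am is achievable: Budget in 9am, Sync in 10am, VendorCall in 11am, DesignReview in 10am, Triage in 9am.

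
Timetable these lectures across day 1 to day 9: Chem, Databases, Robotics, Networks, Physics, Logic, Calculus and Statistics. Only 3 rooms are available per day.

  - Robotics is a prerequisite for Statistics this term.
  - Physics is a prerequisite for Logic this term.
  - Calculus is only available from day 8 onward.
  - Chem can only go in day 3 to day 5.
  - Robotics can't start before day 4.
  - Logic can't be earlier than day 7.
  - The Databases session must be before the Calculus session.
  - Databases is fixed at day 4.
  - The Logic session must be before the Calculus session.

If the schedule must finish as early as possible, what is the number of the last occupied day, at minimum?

The precedence chain requires at least 3 distinct days.
With at most 3 per day and 8 lectures, at least 3 days are needed.
Calculus can't be placed before day 8, so the schedule must run through at least day 8.
8 works (last occupied day: day 8): for example Statistics in day 5, Logic in day 7, Databases in day 4, Calculus in day 8, Networks in day 1, Robotics in day 4, Physics in day 1, Chem in day 3.

8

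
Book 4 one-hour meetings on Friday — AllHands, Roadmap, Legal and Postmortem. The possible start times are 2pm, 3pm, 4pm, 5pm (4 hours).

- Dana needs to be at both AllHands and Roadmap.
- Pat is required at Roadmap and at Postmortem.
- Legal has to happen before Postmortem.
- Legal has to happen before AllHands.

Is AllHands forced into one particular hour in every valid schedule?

No

AllHands can be 3pm (e.g. Postmortem -> 3pm, Legal -> 2pm, Roadmap -> 2pm, AllHands -> 3pm) or 4pm (e.g. AllHands in 4pm, Legal in 2pm, Roadmap in 2pm, Postmortem in 3pm).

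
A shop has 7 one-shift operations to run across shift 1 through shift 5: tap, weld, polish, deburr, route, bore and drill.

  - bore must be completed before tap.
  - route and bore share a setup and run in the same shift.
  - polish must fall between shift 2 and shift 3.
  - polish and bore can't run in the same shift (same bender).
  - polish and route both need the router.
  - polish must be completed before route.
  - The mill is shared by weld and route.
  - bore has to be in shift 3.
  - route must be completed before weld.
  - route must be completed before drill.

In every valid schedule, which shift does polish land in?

polish's window is shift 2–shift 3.
bore is fixed at shift 3, and polish can't share a shift with bore.
So polish must be shift 2.

shift 2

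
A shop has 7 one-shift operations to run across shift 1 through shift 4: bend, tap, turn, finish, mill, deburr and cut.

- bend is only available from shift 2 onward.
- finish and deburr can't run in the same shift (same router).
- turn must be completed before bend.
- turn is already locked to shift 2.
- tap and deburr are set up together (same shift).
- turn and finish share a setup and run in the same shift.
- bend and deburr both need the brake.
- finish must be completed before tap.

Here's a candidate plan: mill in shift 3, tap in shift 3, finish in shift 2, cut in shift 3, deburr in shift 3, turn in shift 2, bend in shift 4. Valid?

Yes

bend is only available from shift 2 onward — holds.
finish and deburr can't run in the same shift (same router) — holds.
finish must be completed before tap — holds.
tap and deburr are set up together (same shift) — holds.
turn must be completed before bend — holds.
turn and finish share a setup and run in the same shift — holds.
bend and deburr both need the brake — holds.
turn is already locked to shift 2 — holds.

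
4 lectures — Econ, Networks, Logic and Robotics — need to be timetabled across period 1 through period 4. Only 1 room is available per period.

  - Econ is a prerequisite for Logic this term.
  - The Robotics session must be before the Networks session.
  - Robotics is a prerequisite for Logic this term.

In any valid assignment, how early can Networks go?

Precedence pushes Networks to at least period 2.
Networks at period 2 is achievable: Econ=period 3; Networks=period 2; Logic=period 4; Robotics=period 1.

period 2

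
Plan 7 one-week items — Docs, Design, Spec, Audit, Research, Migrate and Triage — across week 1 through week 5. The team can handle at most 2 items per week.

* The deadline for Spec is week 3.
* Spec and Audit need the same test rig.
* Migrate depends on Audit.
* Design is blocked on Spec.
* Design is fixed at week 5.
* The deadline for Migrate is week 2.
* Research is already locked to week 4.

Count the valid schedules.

Splitting on Docs: it can be week 1 (7), week 2 (4), week 3 (8), week 4 (7), week 5 (7). Listing each branch's schedules as (Design, Spec, Audit, Research, Migrate, Triage) by week number:
Docs=week 1: (5,2,1,4,2,3) (5,2,1,4,2,4) (5,2,1,4,2,5) (5,3,1,4,2,2) (5,3,1,4,2,3) (5,3,1,4,2,4) (5,3,1,4,2,5) — 7.
Docs=week 2: (5,3,1,4,2,1) (5,3,1,4,2,3) (5,3,1,4,2,4) (5,3,1,4,2,5) — 4.
Docs=week 3: (5,2,1,4,2,1) (5,2,1,4,2,3) (5,2,1,4,2,4) (5,2,1,4,2,5) (5,3,1,4,2,1) (5,3,1,4,2,2) (5,3,1,4,2,4) (5,3,1,4,2,5) — 8.
Docs=week 4: (5,2,1,4,2,1) (5,2,1,4,2,3) (5,2,1,4,2,5) (5,3,1,4,2,1) (5,3,1,4,2,2) (5,3,1,4,2,3) (5,3,1,4,2,5) — 7.
Docs=week 5: (5,2,1,4,2,1) (5,2,1,4,2,3) (5,2,1,4,2,4) (5,3,1,4,2,1) (5,3,1,4,2,2) (5,3,1,4,2,3) (5,3,1,4,2,4) — 7.
Summing: 7 + 4 + 8 + 7 + 7 = 33.

33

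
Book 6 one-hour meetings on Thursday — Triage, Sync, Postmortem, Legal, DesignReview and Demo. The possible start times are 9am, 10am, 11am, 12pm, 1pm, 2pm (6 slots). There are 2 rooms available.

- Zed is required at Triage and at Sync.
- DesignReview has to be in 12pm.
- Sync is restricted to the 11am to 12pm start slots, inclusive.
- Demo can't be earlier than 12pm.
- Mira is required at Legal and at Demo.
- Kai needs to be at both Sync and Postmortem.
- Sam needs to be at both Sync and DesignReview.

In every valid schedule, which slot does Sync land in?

Sync's window is 11am–12pm.
DesignReview is fixed at 12pm, and Sync can't share a slot with DesignReview.
So Sync must be 11am.

11am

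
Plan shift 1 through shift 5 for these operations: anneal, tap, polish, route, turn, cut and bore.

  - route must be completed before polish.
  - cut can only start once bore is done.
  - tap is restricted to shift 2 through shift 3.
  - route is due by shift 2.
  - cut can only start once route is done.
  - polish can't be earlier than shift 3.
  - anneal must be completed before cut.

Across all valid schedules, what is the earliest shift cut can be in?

shift 2

Precedence pushes cut to at least shift 2.
cut at shift 2 is achievable: cut=shift 2; polish=shift 3; turn=shift 1; bore=shift 1; tap=shift 2; route=shift 1; anneal=shift 1.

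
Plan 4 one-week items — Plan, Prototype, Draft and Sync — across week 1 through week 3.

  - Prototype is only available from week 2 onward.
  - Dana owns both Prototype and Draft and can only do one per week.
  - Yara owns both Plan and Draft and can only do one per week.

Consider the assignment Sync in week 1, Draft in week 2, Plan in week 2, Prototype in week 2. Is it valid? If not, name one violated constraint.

Prototype is only available from week 2 onward — holds.
Yara owns both Plan and Draft and can only do one per week — violated.
Dana owns both Prototype and Draft and can only do one per week — violated.

Invalid. Dana owns both Prototype and Draft and can only do one per week.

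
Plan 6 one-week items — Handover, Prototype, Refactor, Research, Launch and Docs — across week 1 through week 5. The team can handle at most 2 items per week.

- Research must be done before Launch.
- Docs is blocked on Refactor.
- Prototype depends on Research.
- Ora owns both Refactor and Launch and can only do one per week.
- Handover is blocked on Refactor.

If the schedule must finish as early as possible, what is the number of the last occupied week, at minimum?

3

The precedence chain requires at least 2 distinct weeks.
With at most 2 per week and 6 work items, at least 3 weeks are needed.
3 works (last occupied week: week 3): for example Docs=week 3, Launch=week 3, Refactor=week 1, Prototype=week 2, Handover=week 2, Research=week 1.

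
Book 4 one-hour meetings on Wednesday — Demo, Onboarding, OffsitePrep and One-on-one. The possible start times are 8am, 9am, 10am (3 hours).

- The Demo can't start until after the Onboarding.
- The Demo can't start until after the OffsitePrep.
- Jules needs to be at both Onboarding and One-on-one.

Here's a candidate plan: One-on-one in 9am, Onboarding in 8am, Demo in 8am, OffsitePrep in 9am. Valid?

The Demo can't start until after the Onboarding — violated.
Jules needs to be at both Onboarding and One-on-one — holds.
The Demo can't start until after the OffsitePrep — violated.

No — it violates: The Demo can't start until after the OffsitePrep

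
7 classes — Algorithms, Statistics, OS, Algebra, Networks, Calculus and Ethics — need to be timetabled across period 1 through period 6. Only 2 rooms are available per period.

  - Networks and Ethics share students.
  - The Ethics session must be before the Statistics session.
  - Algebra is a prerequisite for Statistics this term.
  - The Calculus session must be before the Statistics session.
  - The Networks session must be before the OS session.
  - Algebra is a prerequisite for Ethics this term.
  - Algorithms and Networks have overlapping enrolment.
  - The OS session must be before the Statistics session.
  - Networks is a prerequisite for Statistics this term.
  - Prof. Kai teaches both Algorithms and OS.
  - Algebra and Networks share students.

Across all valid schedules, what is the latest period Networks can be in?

period 4

Downstream work caps Networks at period 4.
Networks at period 4 is achievable: OS in period 5, Calculus in period 1, Algorithms in period 2, Statistics in period 6, Algebra in period 1, Ethics in period 2, Networks in period 4.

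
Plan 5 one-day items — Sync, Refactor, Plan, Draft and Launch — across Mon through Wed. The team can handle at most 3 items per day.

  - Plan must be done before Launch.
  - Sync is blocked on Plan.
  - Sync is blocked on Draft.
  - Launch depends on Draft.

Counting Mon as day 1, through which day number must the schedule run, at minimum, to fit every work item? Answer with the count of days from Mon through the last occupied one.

2 days

The precedence chain requires at least 2 distinct days.
With at most 3 per day and 5 work items, at least 2 days are needed.
2 works (last occupied day: Tue): for example Launch in Tue; Refactor in Mon; Plan in Mon; Sync in Tue; Draft in Mon.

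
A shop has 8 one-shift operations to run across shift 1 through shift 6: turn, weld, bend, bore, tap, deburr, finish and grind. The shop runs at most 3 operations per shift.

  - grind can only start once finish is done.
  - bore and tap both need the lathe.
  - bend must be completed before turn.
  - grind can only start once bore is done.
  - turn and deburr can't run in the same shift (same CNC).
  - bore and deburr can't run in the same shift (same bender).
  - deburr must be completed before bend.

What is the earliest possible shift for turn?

Precedence pushes turn to at least shift 3.
turn at shift 3 is achievable: turn -> shift 3, weld -> shift 1, finish -> shift 1, bore -> shift 2, deburr -> shift 1, bend -> shift 2, tap -> shift 3, grind -> shift 3.

shift 3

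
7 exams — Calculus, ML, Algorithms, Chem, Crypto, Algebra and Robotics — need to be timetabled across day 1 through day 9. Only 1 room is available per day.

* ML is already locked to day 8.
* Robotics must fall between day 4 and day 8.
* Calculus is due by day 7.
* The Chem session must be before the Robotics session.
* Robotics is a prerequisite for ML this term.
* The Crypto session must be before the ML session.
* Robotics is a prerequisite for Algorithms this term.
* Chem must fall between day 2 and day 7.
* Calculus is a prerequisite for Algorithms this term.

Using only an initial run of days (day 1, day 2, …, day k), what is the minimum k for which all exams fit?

The precedence chain requires at least 3 distinct days.
With at most 1 per day and 7 exams, at least 7 days are needed.
ML can't be placed before day 8, so the schedule must run through at least day 8.
8 works (last occupied day: day 8): for example Calculus -> day 1, Algorithms -> day 5, Chem -> day 2, Crypto -> day 3, Algebra -> day 6, ML -> day 8, Robotics -> day 4.

8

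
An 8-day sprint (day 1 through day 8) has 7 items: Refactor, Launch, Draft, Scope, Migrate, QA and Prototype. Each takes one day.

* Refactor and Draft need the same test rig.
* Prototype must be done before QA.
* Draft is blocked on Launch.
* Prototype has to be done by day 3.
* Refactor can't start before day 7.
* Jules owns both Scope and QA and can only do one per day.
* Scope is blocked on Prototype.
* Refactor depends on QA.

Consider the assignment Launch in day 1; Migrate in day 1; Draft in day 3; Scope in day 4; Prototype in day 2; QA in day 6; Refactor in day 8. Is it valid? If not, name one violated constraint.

Draft is blocked on Launch — holds.
Refactor can't start before day 7 — holds.
Refactor depends on QA — holds.
Prototype has to be done by day 3 — holds.
Scope is blocked on Prototype — holds.
Refactor and Draft need the same test rig — holds.
Jules owns both Scope and QA and can only do one per day — holds.
Prototype must be done before QA — holds.

Yes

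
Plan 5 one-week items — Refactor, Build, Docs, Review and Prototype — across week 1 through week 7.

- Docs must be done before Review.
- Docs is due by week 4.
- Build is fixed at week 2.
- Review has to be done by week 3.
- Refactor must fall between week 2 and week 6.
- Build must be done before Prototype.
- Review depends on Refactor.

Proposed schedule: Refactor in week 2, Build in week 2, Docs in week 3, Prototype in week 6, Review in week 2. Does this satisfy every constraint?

Build is fixed at week 2 — holds.
Docs is due by week 4 — holds.
Review depends on Refactor — violated.
Refactor must fall between week 2 and week 6 — holds.
Docs must be done before Review — violated.
Build must be done before Prototype — holds.
Review has to be done by week 3 — holds.

No — it violates: Docs must be done before Review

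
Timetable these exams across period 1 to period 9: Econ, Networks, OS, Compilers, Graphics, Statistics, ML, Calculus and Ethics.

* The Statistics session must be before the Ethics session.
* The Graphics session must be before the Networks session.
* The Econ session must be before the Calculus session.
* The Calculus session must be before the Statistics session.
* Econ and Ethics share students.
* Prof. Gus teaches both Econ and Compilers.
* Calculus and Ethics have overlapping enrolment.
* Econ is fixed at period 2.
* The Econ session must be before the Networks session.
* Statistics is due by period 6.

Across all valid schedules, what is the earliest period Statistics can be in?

Precedence pushes Statistics to at least period 4; Statistics's own window allows nothing later than period 6.
Statistics at period 4 is achievable: Networks=period 3; ML=period 1; Calculus=period 3; Compilers=period 1; Graphics=period 1; Statistics=period 4; OS=period 1; Ethics=period 5; Econ=period 2.

period 4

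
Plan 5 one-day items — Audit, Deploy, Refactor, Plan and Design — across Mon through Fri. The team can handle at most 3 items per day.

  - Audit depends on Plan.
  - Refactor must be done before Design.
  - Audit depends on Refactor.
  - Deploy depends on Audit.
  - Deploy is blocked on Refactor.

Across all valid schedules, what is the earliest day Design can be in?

Precedence pushes Design to at least Tue.
Design at Tue is achievable: Plan=Mon, Audit=Tue, Deploy=Wed, Refactor=Mon, Design=Tue.

Tue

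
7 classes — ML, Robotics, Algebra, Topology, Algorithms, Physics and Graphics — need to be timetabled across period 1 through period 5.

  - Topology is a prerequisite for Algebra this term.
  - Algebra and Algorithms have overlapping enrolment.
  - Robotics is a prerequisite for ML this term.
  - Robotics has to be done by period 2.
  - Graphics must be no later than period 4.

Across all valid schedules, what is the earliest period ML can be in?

Precedence pushes ML to at least period 2.
ML at period 2 is achievable: Physics -> period 1, Graphics -> period 1, Algorithms -> period 1, Topology -> period 1, ML -> period 2, Robotics -> period 1, Algebra -> period 2.

period 2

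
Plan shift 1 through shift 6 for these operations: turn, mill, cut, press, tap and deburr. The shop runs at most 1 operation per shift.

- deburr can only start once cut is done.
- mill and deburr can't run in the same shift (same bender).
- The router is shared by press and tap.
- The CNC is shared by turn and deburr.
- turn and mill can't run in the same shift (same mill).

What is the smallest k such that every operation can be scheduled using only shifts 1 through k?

6

The precedence chain requires at least 2 distinct shifts.
With at most 1 per shift and 6 operations, at least 6 shifts are needed.
6 works (last occupied shift: shift 6): for example deburr -> shift 2, tap -> shift 6, turn -> shift 3, press -> shift 5, mill -> shift 4, cut -> shift 1.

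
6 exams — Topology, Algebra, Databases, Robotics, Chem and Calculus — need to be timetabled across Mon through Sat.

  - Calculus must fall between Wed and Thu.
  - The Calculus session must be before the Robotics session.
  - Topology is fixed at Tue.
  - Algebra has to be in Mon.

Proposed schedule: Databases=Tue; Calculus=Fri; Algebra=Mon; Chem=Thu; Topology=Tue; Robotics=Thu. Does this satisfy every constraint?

Topology is fixed at Tue — holds.
Calculus must fall between Wed and Thu — violated.
The Calculus session must be before the Robotics session — violated.
Algebra has to be in Mon — holds.

No. The Calculus session must be before the Robotics session is not satisfied.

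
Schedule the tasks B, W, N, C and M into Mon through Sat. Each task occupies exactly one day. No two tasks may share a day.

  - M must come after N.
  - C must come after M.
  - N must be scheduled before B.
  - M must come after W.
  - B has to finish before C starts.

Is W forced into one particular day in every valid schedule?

W can be Mon (e.g. C -> Fri, N -> Tue, W -> Mon, B -> Thu, M -> Wed) or Tue (e.g. C=Fri; B=Thu; N=Mon; W=Tue; M=Wed).

No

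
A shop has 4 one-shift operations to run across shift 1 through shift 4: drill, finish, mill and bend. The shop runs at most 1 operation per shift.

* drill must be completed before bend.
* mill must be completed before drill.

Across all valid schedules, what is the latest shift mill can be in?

shift 2

Downstream work caps mill at shift 2.
mill at shift 2 is achievable: mill in shift 2; bend in shift 4; drill in shift 3; finish in shift 1.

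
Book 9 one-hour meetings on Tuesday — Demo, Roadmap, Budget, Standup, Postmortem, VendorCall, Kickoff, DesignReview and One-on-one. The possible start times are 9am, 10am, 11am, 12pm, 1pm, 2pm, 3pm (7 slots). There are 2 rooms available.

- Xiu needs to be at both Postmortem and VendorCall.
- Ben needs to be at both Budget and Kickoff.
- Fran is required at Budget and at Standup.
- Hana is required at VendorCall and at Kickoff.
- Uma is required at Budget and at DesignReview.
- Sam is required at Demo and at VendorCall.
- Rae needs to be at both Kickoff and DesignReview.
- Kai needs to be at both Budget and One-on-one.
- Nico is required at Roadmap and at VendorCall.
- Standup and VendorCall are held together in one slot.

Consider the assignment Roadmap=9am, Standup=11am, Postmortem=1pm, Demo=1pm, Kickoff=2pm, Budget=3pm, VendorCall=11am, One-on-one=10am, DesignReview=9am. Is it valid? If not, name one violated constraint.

Yes, all constraints hold

Nico is required at Roadmap and at VendorCall — holds.
Ben needs to be at both Budget and Kickoff — holds.
Kai needs to be at both Budget and One-on-one — holds.
Standup and VendorCall are held together in one slot — holds.
Rae needs to be at both Kickoff and DesignReview — holds.
Fran is required at Budget and at Standup — holds.
Hana is required at VendorCall and at Kickoff — holds.
Uma is required at Budget and at DesignReview — holds.
There are 2 rooms available — holds.
Xiu needs to be at both Postmortem and VendorCall — holds.
Sam is required at Demo and at VendorCall — holds.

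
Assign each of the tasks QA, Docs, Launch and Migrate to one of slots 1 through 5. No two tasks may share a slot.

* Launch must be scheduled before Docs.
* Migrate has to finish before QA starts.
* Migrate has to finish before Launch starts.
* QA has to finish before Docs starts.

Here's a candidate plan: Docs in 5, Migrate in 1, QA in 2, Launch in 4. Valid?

Migrate has to finish before Launch starts — holds.
Migrate has to finish before QA starts — holds.
Launch must be scheduled before Docs — holds.
No two tasks may share a slot — holds.
QA has to finish before Docs starts — holds.

Yes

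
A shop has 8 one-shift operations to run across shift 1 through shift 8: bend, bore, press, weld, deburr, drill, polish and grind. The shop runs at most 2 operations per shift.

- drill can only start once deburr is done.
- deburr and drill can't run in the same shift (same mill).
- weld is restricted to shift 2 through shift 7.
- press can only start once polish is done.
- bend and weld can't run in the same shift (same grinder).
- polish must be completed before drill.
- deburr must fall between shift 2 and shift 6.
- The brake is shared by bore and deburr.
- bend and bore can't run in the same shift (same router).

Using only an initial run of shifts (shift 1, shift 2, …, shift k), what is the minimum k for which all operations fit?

The precedence chain requires at least 2 distinct shifts.
With at most 2 per shift and 8 operations, at least 4 shifts are needed.
Propagating the time windows through the other constraints, drill can't land before shift 3, so the schedule must run through at least shift 3.
4 works (last occupied shift: shift 4): for example press=shift 3, deburr=shift 2, bore=shift 4, grind=shift 4, polish=shift 1, weld=shift 2, bend=shift 1, drill=shift 3.

4 shifts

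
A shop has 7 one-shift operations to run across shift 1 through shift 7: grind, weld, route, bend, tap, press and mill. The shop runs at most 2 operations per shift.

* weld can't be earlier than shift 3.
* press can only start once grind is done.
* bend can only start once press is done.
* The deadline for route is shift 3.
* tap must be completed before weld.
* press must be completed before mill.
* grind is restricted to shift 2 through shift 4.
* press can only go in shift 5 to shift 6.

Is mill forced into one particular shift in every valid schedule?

No

mill can be shift 6 (e.g. route=shift 1; tap=shift 1; weld=shift 3; mill=shift 6; press=shift 5; bend=shift 6; grind=shift 2) or shift 7 (e.g. press=shift 5, bend=shift 6, mill=shift 7, route=shift 1, tap=shift 1, weld=shift 3, grind=shift 2).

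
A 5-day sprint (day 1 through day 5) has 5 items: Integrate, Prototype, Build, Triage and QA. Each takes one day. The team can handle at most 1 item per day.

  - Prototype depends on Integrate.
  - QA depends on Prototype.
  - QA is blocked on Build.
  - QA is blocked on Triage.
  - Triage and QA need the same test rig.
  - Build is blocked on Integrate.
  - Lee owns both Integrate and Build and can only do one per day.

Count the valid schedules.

Splitting on Integrate: it can be day 1 (6), day 2 (2). Listing each branch's schedules as (Prototype, Build, Triage, QA) by day number:
Integrate=day 1: (2,3,4,5) (2,4,3,5) (3,2,4,5) (3,4,2,5) (4,2,3,5) (4,3,2,5) — 6.
Integrate=day 2: (3,4,1,5) (4,3,1,5) — 2.
Summing: 6 + 2 = 8.

8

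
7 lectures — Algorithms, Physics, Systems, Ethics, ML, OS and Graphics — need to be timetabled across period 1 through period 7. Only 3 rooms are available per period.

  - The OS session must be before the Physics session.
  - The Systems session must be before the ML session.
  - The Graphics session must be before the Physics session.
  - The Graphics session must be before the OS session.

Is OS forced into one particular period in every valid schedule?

OS can be period 2 (e.g. Physics in period 3; Systems in period 1; OS in period 2; Algorithms in period 1; ML in period 2; Ethics in period 2; Graphics in period 1) or period 3 (e.g. Ethics=period 2, OS=period 3, Physics=period 4, Systems=period 1, Graphics=period 1, Algorithms=period 1, ML=period 2).

No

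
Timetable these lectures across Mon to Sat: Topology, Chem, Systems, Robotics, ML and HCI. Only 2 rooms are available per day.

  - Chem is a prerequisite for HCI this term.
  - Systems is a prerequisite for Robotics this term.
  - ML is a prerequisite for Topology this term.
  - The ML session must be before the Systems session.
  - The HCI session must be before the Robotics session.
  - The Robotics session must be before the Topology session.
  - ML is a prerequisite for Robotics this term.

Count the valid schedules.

Splitting on Topology: it can be Thu (1), Fri (10), Sat (46). Listing each branch's schedules as (Chem, Systems, Robotics, ML, HCI):
Topology=Thu: (Mon,Tue,Wed,Mon,Tue) — 1.
Topology=Fri: (Mon,Tue,Wed,Mon,Tue) (Mon,Tue,Thu,Mon,Tue) (Mon,Tue,Thu,Mon,Wed) (Mon,Wed,Thu,Mon,Tue) (Mon,Wed,Thu,Mon,Wed) (Mon,Wed,Thu,Tue,Tue) (Mon,Wed,Thu,Tue,Wed) (Tue,Tue,Thu,Mon,Wed) (Tue,Wed,Thu,Mon,Wed) (Tue,Wed,Thu,Tue,Wed) — 10.
Topology=Sat: (Mon,Tue,Wed,Mon,Tue) (Mon,Tue,Thu,Mon,Tue) (Mon,Tue,Thu,Mon,Wed) (Mon,Tue,Fri,Mon,Tue) (Mon,Tue,Fri,Mon,Wed) (Mon,Tue,Fri,Mon,Thu) (Mon,Wed,Thu,Mon,Tue) (Mon,Wed,Thu,Mon,Wed) (Mon,Wed,Thu,Tue,Tue) (Mon,Wed,Thu,Tue,Wed) (Mon,Wed,Fri,Mon,Tue) (Mon,Wed,Fri,Mon,Wed) (Mon,Wed,Fri,Mon,Thu) (Mon,Wed,Fri,Tue,Tue) (Mon,Wed,Fri,Tue,Wed) (Mon,Wed,Fri,Tue,Thu) (Mon,Thu,Fri,Mon,Tue) (Mon,Thu,Fri,Mon,Wed) (Mon,Thu,Fri,Mon,Thu) (Mon,Thu,Fri,Tue,Tue) (Mon,Thu,Fri,Tue,Wed) (Mon,Thu,Fri,Tue,Thu) (Mon,Thu,Fri,Wed,Tue) (Mon,Thu,Fri,Wed,Wed) (Mon,Thu,Fri,Wed,Thu) (Tue,Tue,Thu,Mon,Wed) (Tue,Tue,Fri,Mon,Wed) (Tue,Tue,Fri,Mon,Thu) (Tue,Wed,Thu,Mon,Wed) (Tue,Wed,Thu,Tue,Wed) (Tue,Wed,Fri,Mon,Wed) (Tue,Wed,Fri,Mon,Thu) (Tue,Wed,Fri,Tue,Wed) (Tue,Wed,Fri,Tue,Thu) (Tue,Thu,Fri,Mon,Wed) (Tue,Thu,Fri,Mon,Thu) (Tue,Thu,Fri,Tue,Wed) (Tue,Thu,Fri,Tue,Thu) (Tue,Thu,Fri,Wed,Wed) (Tue,Thu,Fri,Wed,Thu) (Wed,Tue,Fri,Mon,Thu) (Wed,Wed,Fri,Mon,Thu) (Wed,Wed,Fri,Tue,Thu) (Wed,Thu,Fri,Mon,Thu) (Wed,Thu,Fri,Tue,Thu) (Wed,Thu,Fri,Wed,Thu) — 46.
Summing: 1 + 10 + 46 = 57.

57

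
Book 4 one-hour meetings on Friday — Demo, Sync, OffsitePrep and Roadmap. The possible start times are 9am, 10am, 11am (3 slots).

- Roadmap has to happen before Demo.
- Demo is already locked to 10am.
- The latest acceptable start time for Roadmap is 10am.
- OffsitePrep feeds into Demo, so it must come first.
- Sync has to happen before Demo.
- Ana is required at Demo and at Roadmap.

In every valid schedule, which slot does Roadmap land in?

Roadmap's window is 9am–10am.
Demo is fixed at 10am, and Roadmap can't share a slot with Demo.
So Roadmap must be 9am.

9am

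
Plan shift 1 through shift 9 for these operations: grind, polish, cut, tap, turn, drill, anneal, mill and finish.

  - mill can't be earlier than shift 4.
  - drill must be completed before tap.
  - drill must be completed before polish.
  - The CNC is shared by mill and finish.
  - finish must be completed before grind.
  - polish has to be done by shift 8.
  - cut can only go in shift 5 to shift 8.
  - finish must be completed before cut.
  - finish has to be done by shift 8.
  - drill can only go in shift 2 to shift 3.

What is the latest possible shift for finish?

shift 7

Finish's own window allows nothing later than shift 8; downstream work caps finish at shift 7.
finish at shift 7 is achievable: cut=shift 8, finish=shift 7, anneal=shift 1, polish=shift 3, grind=shift 8, mill=shift 4, tap=shift 3, drill=shift 2, turn=shift 1.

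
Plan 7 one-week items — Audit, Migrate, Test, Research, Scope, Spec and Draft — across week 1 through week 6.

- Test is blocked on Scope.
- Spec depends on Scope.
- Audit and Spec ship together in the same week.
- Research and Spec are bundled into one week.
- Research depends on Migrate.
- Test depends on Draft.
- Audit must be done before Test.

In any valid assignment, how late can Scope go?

week 4

Downstream work caps Scope at week 4.
Scope at week 4 is achievable: Audit -> week 5; Migrate -> week 1; Spec -> week 5; Research -> week 5; Draft -> week 1; Test -> week 6; Scope -> week 4.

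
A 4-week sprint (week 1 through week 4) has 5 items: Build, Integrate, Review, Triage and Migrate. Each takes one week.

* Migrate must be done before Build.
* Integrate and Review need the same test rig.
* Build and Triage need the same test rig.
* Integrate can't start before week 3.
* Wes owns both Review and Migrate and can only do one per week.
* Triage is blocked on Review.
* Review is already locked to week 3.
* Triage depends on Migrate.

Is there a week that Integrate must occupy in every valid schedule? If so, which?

week 4

Integrate's window is week 3–week 4.
Review is fixed at week 3, and Integrate can't share a week with Review.
So Integrate must be week 4.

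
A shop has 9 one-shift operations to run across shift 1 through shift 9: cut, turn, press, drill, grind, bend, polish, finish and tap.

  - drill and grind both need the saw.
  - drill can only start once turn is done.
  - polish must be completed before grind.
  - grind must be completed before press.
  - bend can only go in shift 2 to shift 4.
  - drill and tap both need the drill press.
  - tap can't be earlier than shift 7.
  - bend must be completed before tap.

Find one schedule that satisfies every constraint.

turn=shift 1, polish=shift 1, tap=shift 7, grind=shift 2, finish=shift 1, drill=shift 3, press=shift 3, bend=shift 2, cut=shift 1

Checking: polish(shift 1) before grind(shift 2); grind(shift 2) before press(shift 3); turn(shift 1) before drill(shift 3); bend(shift 2) before tap(shift 7); drill(shift 3) != grind(shift 2); drill(shift 3) != tap(shift 7); tap=shift 7 in [shift 7,shift 9]; bend=shift 2 in [shift 2,shift 4].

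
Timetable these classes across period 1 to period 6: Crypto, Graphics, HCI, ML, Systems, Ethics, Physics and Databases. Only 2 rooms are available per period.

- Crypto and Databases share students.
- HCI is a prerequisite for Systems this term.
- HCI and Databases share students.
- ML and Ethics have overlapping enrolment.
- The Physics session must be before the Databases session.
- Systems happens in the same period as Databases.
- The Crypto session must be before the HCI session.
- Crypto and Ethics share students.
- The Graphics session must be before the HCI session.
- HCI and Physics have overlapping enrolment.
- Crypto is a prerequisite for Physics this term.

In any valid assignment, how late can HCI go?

Precedence pushes HCI to at least period 2; downstream work caps HCI at period 5.
HCI at period 5 is achievable: Databases in period 6; Graphics in period 1; Ethics in period 3; Systems in period 6; HCI in period 5; ML in period 2; Physics in period 2; Crypto in period 1.

period 5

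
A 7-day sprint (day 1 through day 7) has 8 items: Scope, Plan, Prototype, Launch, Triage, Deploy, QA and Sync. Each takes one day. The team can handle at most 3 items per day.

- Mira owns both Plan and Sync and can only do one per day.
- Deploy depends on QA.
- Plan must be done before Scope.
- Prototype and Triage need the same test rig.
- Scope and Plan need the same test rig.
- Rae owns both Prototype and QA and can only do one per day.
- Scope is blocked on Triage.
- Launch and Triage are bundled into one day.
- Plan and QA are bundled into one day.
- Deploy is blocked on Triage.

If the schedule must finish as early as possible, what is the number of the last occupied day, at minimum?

day 3

The precedence chain requires at least 2 distinct days.
With at most 3 per day and 8 work items, at least 3 days are needed.
3 works (last occupied day: day 3): for example Plan=day 2, Scope=day 3, Launch=day 1, Deploy=day 3, Sync=day 1, Triage=day 1, QA=day 2, Prototype=day 3.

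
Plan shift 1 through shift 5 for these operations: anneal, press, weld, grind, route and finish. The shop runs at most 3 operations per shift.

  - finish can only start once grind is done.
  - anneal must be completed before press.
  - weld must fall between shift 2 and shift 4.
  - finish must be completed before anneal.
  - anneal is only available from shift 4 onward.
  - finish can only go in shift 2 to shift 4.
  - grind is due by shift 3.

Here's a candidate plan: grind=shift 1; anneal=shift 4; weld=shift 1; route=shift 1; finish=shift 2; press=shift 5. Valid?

No. weld must fall between shift 2 and shift 4 is not satisfied.

finish can only go in shift 2 to shift 4 — holds.
finish must be completed before anneal — holds.
anneal must be completed before press — holds.
grind is due by shift 3 — holds.
The shop runs at most 3 operations per shift — holds.
weld must fall between shift 2 and shift 4 — violated.
finish can only start once grind is done — holds.
anneal is only available from shift 4 onward — holds.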